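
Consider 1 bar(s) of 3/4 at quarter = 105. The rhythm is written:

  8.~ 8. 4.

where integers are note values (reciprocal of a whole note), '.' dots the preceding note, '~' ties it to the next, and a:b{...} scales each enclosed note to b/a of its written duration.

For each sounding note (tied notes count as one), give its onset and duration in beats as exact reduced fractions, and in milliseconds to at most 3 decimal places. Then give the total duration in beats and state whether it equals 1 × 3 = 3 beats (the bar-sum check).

1) 0.0ms=0b +857.143ms=3/2b
2) 857.143ms=3/2b +857.143ms=3/2b
Σ=3b of 3 (105bpm 3/4) — PASS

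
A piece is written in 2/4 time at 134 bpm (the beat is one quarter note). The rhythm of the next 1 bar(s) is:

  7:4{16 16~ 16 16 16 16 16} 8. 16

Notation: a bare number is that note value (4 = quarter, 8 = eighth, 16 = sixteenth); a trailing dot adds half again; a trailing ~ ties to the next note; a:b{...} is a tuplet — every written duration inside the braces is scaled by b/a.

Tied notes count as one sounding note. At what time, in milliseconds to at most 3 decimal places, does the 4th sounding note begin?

1. 0.0ms @ 0 + 63.966ms (1/7)
2. 63.966ms @ 1/7 + 127.932ms (2/7)
3. 191.898ms @ 3/7 + 63.966ms (1/7)
4. 255.864ms @ 4/7 + 63.966ms (1/7)
5. 319.829ms @ 5/7 + 63.966ms (1/7)
6. 383.795ms @ 6/7 + 63.966ms (1/7)
7. 447.761ms @ 1 + 335.821ms (3/4)
8. 783.582ms @ 7/4 + 111.94ms (1/4)

note 4 onset = 4/7b = 255.864ms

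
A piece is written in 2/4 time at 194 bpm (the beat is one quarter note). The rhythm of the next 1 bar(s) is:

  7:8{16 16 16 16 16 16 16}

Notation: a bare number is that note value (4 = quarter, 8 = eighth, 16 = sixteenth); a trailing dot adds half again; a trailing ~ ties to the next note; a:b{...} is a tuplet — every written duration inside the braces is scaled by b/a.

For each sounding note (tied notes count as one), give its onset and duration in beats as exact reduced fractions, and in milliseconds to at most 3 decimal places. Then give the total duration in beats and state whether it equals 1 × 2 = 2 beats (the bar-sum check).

1) 0.0ms=0b +88.365ms=2/7b
2) 88.365ms=2/7b +88.365ms=2/7b
3) 176.73ms=4/7b +88.365ms=2/7b
4) 265.096ms=6/7b +88.365ms=2/7b
5) 353.461ms=8/7b +88.365ms=2/7b
6) 441.826ms=10/7b +88.365ms=2/7b
7) 530.191ms=12/7b +88.365ms=2/7b
Σ=2b of 2 (194bpm 2/4) — PASS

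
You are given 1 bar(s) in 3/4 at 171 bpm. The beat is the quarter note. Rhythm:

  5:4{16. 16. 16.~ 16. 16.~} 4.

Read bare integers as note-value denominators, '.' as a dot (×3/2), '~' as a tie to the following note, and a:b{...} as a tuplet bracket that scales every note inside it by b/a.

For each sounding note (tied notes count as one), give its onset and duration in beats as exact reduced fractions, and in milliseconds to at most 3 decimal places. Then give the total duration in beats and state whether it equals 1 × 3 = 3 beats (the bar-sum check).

1) 0.0ms=0b +105.263ms=3/10b
2) 105.263ms=3/10b +105.263ms=3/10b
3) 210.526ms=3/5b +210.526ms=3/5b
4) 421.053ms=6/5b +631.579ms=9/5b
Σ=3b of 3 (171bpm 3/4) — PASS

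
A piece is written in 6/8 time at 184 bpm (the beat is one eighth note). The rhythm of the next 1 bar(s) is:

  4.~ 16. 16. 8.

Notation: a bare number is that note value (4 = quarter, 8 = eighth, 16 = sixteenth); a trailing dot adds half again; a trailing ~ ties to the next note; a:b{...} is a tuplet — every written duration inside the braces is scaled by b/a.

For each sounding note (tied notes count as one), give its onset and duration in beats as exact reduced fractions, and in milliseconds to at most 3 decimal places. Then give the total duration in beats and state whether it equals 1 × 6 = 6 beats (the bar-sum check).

1) 0.0ms=0b +1222.826ms=15/4b
2) 1222.826ms=15/4b +244.565ms=3/4b
3) 1467.391ms=9/2b +489.13ms=3/2b
Σ=6b of 6 (184bpm 6/8) — PASS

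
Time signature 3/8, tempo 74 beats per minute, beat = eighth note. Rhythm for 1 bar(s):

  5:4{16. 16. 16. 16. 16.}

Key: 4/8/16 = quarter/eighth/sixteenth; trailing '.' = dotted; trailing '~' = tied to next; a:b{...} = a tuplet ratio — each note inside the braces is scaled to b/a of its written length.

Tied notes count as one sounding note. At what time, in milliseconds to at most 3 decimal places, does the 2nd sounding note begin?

1. 0.0ms @ 0 + 486.486ms (3/5)
2. 486.486ms @ 3/5 + 486.486ms (3/5)
3. 972.973ms @ 6/5 + 486.486ms (3/5)
4. 1459.459ms @ 9/5 + 486.486ms (3/5)
5. 1945.946ms @ 12/5 + 486.486ms (3/5)

note 2 onset = 3/5b = 486.486ms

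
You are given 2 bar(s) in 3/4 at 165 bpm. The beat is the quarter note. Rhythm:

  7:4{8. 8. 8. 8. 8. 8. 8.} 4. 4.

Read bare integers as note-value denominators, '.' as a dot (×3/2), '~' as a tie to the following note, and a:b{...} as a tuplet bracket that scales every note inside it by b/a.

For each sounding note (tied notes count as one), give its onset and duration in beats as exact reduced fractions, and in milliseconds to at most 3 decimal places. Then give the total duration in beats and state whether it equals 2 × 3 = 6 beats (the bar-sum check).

1) 0.0ms=0b +155.844ms=3/7b
2) 155.844ms=3/7b +155.844ms=3/7b
3) 311.688ms=6/7b +155.844ms=3/7b
4) 467.532ms=9/7b +155.844ms=3/7b
5) 623.377ms=12/7b +155.844ms=3/7b
6) 779.221ms=15/7b +155.844ms=3/7b
7) 935.065ms=18/7b +155.844ms=3/7b
8) 1090.909ms=3b +545.455ms=3/2b
9) 1636.364ms=9/2b +545.455ms=3/2b
Σ=6b of 6 (165bpm 3/4) — PASS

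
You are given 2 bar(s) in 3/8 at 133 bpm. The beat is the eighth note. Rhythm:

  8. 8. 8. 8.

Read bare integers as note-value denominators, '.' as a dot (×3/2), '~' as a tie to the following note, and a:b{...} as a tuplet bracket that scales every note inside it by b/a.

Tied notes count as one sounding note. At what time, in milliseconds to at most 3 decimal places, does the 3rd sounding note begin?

1. 0.0ms @ 0 + 676.692ms (3/2)
2. 676.692ms @ 3/2 + 676.692ms (3/2)
3. 1353.383ms @ 3 + 676.692ms (3/2)
4. 2030.075ms @ 9/2 + 676.692ms (3/2)

note 3 onset = 3b = 1353.383ms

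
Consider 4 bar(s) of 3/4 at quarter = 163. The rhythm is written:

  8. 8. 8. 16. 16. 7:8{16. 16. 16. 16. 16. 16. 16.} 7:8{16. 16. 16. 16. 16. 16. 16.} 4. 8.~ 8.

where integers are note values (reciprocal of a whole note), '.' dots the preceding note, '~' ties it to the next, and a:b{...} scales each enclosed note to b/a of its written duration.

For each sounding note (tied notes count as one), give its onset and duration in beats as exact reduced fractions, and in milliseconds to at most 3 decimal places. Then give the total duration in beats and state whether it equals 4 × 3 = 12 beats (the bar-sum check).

1) 0.0ms=0b +276.074ms=3/4b
2) 276.074ms=3/4b +276.074ms=3/4b
3) 552.147ms=3/2b +276.074ms=3/4b
4) 828.221ms=9/4b +138.037ms=3/8b
5) 966.258ms=21/8b +138.037ms=3/8b
6) 1104.294ms=3b +157.756ms=3/7b
7) 1262.051ms=24/7b +157.756ms=3/7b
8) 1419.807ms=27/7b +157.756ms=3/7b
9) 1577.564ms=30/7b +157.756ms=3/7b
10) 1735.32ms=33/7b +157.756ms=3/7b
11) 1893.076ms=36/7b +157.756ms=3/7b
12) 2050.833ms=39/7b +157.756ms=3/7b
13) 2208.589ms=6b +157.756ms=3/7b
14) 2366.345ms=45/7b +157.756ms=3/7b
15) 2524.102ms=48/7b +157.756ms=3/7b
16) 2681.858ms=51/7b +157.756ms=3/7b
17) 2839.614ms=54/7b +157.756ms=3/7b
18) 2997.371ms=57/7b +157.756ms=3/7b
19) 3155.127ms=60/7b +157.756ms=3/7b
20) 3312.883ms=9b +552.147ms=3/2b
21) 3865.031ms=21/2b +552.147ms=3/2b
Σ=12b of 12 (163bpm 3/4) — PASS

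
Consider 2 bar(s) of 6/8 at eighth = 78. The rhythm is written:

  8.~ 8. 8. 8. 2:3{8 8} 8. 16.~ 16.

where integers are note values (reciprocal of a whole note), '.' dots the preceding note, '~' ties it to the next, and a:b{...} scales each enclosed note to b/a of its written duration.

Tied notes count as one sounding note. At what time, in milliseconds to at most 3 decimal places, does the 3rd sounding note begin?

1. 0.0ms @ 0 + 2307.692ms (3)
2. 2307.692ms @ 3 + 1153.846ms (3/2)
3. 3461.538ms @ 9/2 + 1153.846ms (3/2)
4. 4615.385ms @ 6 + 1153.846ms (3/2)
5. 5769.231ms @ 15/2 + 1153.846ms (3/2)
6. 6923.077ms @ 9 + 1153.846ms (3/2)
7. 8076.923ms @ 21/2 + 1153.846ms (3/2)

note 3 onset = 9/2b = 3461.538ms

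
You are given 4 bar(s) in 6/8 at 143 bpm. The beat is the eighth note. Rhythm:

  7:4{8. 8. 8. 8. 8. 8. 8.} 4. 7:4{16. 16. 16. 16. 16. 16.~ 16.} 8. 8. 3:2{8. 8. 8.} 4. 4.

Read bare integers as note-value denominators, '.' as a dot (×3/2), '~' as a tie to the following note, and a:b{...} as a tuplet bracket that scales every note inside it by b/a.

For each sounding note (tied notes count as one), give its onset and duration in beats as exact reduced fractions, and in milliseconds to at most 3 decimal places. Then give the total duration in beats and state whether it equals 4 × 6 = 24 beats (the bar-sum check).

1) 0.0ms=0b +359.64ms=6/7b
2) 359.64ms=6/7b +359.64ms=6/7b
3) 719.281ms=12/7b +359.64ms=6/7b
4) 1078.921ms=18/7b +359.64ms=6/7b
5) 1438.561ms=24/7b +359.64ms=6/7b
6) 1798.202ms=30/7b +359.64ms=6/7b
7) 2157.842ms=36/7b +359.64ms=6/7b
8) 2517.483ms=6b +1258.741ms=3b
9) 3776.224ms=9b +179.82ms=3/7b
10) 3956.044ms=66/7b +179.82ms=3/7b
11) 4135.864ms=69/7b +179.82ms=3/7b
12) 4315.684ms=72/7b +179.82ms=3/7b
13) 4495.504ms=75/7b +179.82ms=3/7b
14) 4675.325ms=78/7b +359.64ms=6/7b
15) 5034.965ms=12b +629.371ms=3/2b
16) 5664.336ms=27/2b +629.371ms=3/2b
17) 6293.706ms=15b +419.58ms=1b
18) 6713.287ms=16b +419.58ms=1b
19) 7132.867ms=17b +419.58ms=1b
20) 7552.448ms=18b +1258.741ms=3b
21) 8811.189ms=21b +1258.741ms=3b
Σ=24b of 24 (143bpm 6/8) — PASS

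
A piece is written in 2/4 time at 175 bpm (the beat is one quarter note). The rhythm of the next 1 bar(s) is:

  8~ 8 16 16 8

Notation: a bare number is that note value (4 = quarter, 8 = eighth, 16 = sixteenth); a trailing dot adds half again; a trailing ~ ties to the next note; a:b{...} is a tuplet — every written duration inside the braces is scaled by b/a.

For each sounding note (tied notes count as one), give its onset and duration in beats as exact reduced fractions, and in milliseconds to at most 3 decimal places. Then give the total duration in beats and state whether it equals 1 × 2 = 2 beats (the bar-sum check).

1) 0.0ms=0b +342.857ms=1b
2) 342.857ms=1b +85.714ms=1/4b
3) 428.571ms=5/4b +85.714ms=1/4b
4) 514.286ms=3/2b +171.429ms=1/2b
Σ=2b of 2 (175bpm 2/4) — PASS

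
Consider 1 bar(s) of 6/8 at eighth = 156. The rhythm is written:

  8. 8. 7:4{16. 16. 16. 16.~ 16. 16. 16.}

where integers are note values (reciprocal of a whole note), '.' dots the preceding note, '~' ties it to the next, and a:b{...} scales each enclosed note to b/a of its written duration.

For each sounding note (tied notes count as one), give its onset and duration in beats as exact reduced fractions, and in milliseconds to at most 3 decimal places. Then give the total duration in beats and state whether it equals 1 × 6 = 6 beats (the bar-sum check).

1) 0.0ms=0b +576.923ms=3/2b
2) 576.923ms=3/2b +576.923ms=3/2b
3) 1153.846ms=3b +164.835ms=3/7b
4) 1318.681ms=24/7b +164.835ms=3/7b
5) 1483.516ms=27/7b +164.835ms=3/7b
6) 1648.352ms=30/7b +329.67ms=6/7b
7) 1978.022ms=36/7b +164.835ms=3/7b
8) 2142.857ms=39/7b +164.835ms=3/7b
Σ=6b of 6 (156bpm 6/8) — PASS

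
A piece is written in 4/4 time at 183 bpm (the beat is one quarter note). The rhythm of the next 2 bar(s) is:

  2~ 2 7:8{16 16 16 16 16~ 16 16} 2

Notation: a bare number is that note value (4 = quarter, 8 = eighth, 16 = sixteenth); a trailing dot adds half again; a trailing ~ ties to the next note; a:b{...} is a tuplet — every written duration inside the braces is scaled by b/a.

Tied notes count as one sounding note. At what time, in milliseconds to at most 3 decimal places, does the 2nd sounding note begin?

1. 0.0ms @ 0 + 1311.475ms (4)
2. 1311.475ms @ 4 + 93.677ms (2/7)
3. 1405.152ms @ 30/7 + 93.677ms (2/7)
4. 1498.829ms @ 32/7 + 93.677ms (2/7)
5. 1592.506ms @ 34/7 + 93.677ms (2/7)
6. 1686.183ms @ 36/7 + 187.354ms (4/7)
7. 1873.536ms @ 40/7 + 93.677ms (2/7)
8. 1967.213ms @ 6 + 655.738ms (2)

note 2 onset = 4b = 1311.475ms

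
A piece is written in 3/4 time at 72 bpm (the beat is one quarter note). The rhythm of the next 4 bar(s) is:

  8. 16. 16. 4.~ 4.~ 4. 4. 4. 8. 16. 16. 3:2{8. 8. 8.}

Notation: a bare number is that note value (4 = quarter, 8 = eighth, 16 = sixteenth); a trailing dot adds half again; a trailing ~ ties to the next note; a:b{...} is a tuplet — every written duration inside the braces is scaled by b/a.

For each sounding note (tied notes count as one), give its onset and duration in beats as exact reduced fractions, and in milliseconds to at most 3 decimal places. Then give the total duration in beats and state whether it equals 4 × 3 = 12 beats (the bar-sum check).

1) 0.0ms=0b +625.0ms=3/4b
2) 625.0ms=3/4b +312.5ms=3/8b
3) 937.5ms=9/8b +312.5ms=3/8b
4) 1250.0ms=3/2b +3750.0ms=9/2b
5) 5000.0ms=6b +1250.0ms=3/2b
6) 6250.0ms=15/2b +1250.0ms=3/2b
7) 7500.0ms=9b +625.0ms=3/4b
8) 8125.0ms=39/4b +312.5ms=3/8b
9) 8437.5ms=81/8b +312.5ms=3/8b
10) 8750.0ms=21/2b +416.667ms=1/2b
11) 9166.667ms=11b +416.667ms=1/2b
12) 9583.333ms=23/2b +416.667ms=1/2b
Σ=12b of 12 (72bpm 3/4) — PASS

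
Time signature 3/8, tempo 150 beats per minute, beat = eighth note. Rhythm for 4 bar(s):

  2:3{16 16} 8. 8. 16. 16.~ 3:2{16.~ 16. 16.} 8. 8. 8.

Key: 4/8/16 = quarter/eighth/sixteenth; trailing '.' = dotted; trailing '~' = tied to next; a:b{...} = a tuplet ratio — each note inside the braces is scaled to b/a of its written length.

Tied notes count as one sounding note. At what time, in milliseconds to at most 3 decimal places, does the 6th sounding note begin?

note 6 onset = 21/4b = 2100.0ms

1. 0.0ms @ 0 + 300.0ms (3/4)
2. 300.0ms @ 3/4 + 300.0ms (3/4)
3. 600.0ms @ 3/2 + 600.0ms (3/2)
4. 1200.0ms @ 3 + 600.0ms (3/2)
5. 1800.0ms @ 9/2 + 300.0ms (3/4)
6. 2100.0ms @ 21/4 + 700.0ms (7/4)
7. 2800.0ms @ 7 + 200.0ms (1/2)
8. 3000.0ms @ 15/2 + 600.0ms (3/2)
9. 3600.0ms @ 9 + 600.0ms (3/2)
10. 4200.0ms @ 21/2 + 600.0ms (3/2)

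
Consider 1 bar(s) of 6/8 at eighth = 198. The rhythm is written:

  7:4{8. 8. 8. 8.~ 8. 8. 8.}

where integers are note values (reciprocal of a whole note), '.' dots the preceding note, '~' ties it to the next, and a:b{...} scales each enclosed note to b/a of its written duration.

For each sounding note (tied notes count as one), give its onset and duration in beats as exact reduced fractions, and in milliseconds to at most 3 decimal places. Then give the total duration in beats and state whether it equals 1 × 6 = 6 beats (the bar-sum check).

1) 0.0ms=0b +259.74ms=6/7b
2) 259.74ms=6/7b +259.74ms=6/7b
3) 519.481ms=12/7b +259.74ms=6/7b
4) 779.221ms=18/7b +519.481ms=12/7b
5) 1298.701ms=30/7b +259.74ms=6/7b
6) 1558.442ms=36/7b +259.74ms=6/7b
Σ=6b of 6 (198bpm 6/8) — PASS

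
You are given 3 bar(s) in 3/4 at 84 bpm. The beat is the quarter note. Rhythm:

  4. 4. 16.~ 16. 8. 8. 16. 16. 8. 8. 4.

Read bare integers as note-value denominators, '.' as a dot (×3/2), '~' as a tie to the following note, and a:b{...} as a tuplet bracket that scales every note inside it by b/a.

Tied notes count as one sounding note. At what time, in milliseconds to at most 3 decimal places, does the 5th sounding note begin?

note 5 onset = 9/2b = 3214.286ms

1. 0.0ms @ 0 + 1071.429ms (3/2)
2. 1071.429ms @ 3/2 + 1071.429ms (3/2)
3. 2142.857ms @ 3 + 535.714ms (3/4)
4. 2678.571ms @ 15/4 + 535.714ms (3/4)
5. 3214.286ms @ 9/2 + 535.714ms (3/4)
6. 3750.0ms @ 21/4 + 267.857ms (3/8)
7. 4017.857ms @ 45/8 + 267.857ms (3/8)
8. 4285.714ms @ 6 + 535.714ms (3/4)
9. 4821.429ms @ 27/4 + 535.714ms (3/4)
10. 5357.143ms @ 15/2 + 1071.429ms (3/2)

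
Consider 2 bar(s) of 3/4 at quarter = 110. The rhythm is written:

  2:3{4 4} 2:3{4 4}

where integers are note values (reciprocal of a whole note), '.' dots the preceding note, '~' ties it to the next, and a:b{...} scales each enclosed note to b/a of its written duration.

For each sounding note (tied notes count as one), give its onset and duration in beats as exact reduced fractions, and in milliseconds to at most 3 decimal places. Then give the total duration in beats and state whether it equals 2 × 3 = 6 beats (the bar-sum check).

1) 0.0ms=0b +818.182ms=3/2b
2) 818.182ms=3/2b +818.182ms=3/2b
3) 1636.364ms=3b +818.182ms=3/2b
4) 2454.545ms=9/2b +818.182ms=3/2b
Σ=6b of 6 (110bpm 3/4) — PASS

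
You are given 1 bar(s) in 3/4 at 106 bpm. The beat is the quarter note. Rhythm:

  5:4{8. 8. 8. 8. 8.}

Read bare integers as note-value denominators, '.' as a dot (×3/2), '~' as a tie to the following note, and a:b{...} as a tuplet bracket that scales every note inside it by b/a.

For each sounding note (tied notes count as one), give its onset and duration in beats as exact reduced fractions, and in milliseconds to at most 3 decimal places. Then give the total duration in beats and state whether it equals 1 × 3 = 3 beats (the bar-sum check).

1) 0.0ms=0b +339.623ms=3/5b
2) 339.623ms=3/5b +339.623ms=3/5b
3) 679.245ms=6/5b +339.623ms=3/5b
4) 1018.868ms=9/5b +339.623ms=3/5b
5) 1358.491ms=12/5b +339.623ms=3/5b
Σ=3b of 3 (106bpm 3/4) — PASS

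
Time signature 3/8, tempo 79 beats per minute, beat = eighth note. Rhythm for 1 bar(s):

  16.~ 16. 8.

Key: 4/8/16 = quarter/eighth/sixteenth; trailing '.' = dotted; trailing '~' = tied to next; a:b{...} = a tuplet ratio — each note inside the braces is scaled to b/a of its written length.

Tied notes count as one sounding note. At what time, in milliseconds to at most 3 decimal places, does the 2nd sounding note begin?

note 2 onset = 3/2b = 1139.241ms

1. 0.0ms @ 0 + 1139.241ms (3/2)
2. 1139.241ms @ 3/2 + 1139.241ms (3/2)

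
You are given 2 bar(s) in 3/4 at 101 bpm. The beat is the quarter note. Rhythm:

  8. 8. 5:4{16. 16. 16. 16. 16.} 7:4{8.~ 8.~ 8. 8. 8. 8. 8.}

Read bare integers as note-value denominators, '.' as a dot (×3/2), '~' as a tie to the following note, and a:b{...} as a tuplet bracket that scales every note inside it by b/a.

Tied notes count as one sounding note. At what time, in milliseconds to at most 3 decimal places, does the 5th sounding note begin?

note 5 onset = 21/10b = 1247.525ms

1. 0.0ms @ 0 + 445.545ms (3/4)
2. 445.545ms @ 3/4 + 445.545ms (3/4)
3. 891.089ms @ 3/2 + 178.218ms (3/10)
4. 1069.307ms @ 9/5 + 178.218ms (3/10)
5. 1247.525ms @ 21/10 + 178.218ms (3/10)
6. 1425.743ms @ 12/5 + 178.218ms (3/10)
7. 1603.96ms @ 27/10 + 178.218ms (3/10)
8. 1782.178ms @ 3 + 763.791ms (9/7)
9. 2545.969ms @ 30/7 + 254.597ms (3/7)
10. 2800.566ms @ 33/7 + 254.597ms (3/7)
11. 3055.163ms @ 36/7 + 254.597ms (3/7)
12. 3309.76ms @ 39/7 + 254.597ms (3/7)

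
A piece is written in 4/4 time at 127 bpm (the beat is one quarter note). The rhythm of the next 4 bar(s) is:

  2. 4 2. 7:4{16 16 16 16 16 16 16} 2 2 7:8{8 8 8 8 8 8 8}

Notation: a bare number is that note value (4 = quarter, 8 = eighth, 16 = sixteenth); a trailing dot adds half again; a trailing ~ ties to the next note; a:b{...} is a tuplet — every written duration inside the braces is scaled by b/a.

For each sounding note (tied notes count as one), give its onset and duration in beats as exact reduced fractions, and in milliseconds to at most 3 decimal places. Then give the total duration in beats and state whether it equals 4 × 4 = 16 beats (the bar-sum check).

1) 0.0ms=0b +1417.323ms=3b
2) 1417.323ms=3b +472.441ms=1b
3) 1889.764ms=4b +1417.323ms=3b
4) 3307.087ms=7b +67.492ms=1/7b
5) 3374.578ms=50/7b +67.492ms=1/7b
6) 3442.07ms=51/7b +67.492ms=1/7b
7) 3509.561ms=52/7b +67.492ms=1/7b
8) 3577.053ms=53/7b +67.492ms=1/7b
9) 3644.544ms=54/7b +67.492ms=1/7b
10) 3712.036ms=55/7b +67.492ms=1/7b
11) 3779.528ms=8b +944.882ms=2b
12) 4724.409ms=10b +944.882ms=2b
13) 5669.291ms=12b +269.966ms=4/7b
14) 5939.258ms=88/7b +269.966ms=4/7b
15) 6209.224ms=92/7b +269.966ms=4/7b
16) 6479.19ms=96/7b +269.966ms=4/7b
17) 6749.156ms=100/7b +269.966ms=4/7b
18) 7019.123ms=104/7b +269.966ms=4/7b
19) 7289.089ms=108/7b +269.966ms=4/7b
Σ=16b of 16 (127bpm 4/4) — PASS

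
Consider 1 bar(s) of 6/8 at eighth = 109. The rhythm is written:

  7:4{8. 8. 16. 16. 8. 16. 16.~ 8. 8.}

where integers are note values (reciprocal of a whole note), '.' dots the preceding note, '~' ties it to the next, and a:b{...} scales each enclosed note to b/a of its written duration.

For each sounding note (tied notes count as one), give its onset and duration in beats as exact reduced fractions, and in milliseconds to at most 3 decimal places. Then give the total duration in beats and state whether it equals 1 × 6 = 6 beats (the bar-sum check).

1) 0.0ms=0b +471.822ms=6/7b
2) 471.822ms=6/7b +471.822ms=6/7b
3) 943.644ms=12/7b +235.911ms=3/7b
4) 1179.554ms=15/7b +235.911ms=3/7b
5) 1415.465ms=18/7b +471.822ms=6/7b
6) 1887.287ms=24/7b +235.911ms=3/7b
7) 2123.198ms=27/7b +707.733ms=9/7b
8) 2830.931ms=36/7b +471.822ms=6/7b
Σ=6b of 6 (109bpm 6/8) — PASS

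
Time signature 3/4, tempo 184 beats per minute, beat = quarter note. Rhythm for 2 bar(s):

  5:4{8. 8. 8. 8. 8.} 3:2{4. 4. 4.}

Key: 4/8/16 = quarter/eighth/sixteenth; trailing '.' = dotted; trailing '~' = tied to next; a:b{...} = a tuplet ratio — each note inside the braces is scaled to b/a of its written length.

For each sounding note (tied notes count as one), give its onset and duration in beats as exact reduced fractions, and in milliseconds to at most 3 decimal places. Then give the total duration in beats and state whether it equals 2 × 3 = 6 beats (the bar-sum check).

1) 0.0ms=0b +195.652ms=3/5b
2) 195.652ms=3/5b +195.652ms=3/5b
3) 391.304ms=6/5b +195.652ms=3/5b
4) 586.957ms=9/5b +195.652ms=3/5b
5) 782.609ms=12/5b +195.652ms=3/5b
6) 978.261ms=3b +326.087ms=1b
7) 1304.348ms=4b +326.087ms=1b
8) 1630.435ms=5b +326.087ms=1b
Σ=6b of 6 (184bpm 3/4) — PASS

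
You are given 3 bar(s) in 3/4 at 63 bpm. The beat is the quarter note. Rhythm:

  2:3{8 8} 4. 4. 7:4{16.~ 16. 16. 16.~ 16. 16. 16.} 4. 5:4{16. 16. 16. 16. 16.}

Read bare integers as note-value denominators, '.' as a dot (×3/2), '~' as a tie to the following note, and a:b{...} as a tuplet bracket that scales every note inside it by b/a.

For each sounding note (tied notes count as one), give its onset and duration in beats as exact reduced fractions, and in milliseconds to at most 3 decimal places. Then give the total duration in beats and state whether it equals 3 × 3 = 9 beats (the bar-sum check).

1) 0.0ms=0b +714.286ms=3/4b
2) 714.286ms=3/4b +714.286ms=3/4b
3) 1428.571ms=3/2b +1428.571ms=3/2b
4) 2857.143ms=3b +1428.571ms=3/2b
5) 4285.714ms=9/2b +408.163ms=3/7b
6) 4693.878ms=69/14b +204.082ms=3/14b
7) 4897.959ms=36/7b +408.163ms=3/7b
8) 5306.122ms=39/7b +204.082ms=3/14b
9) 5510.204ms=81/14b +204.082ms=3/14b
10) 5714.286ms=6b +1428.571ms=3/2b
11) 7142.857ms=15/2b +285.714ms=3/10b
12) 7428.571ms=39/5b +285.714ms=3/10b
13) 7714.286ms=81/10b +285.714ms=3/10b
14) 8000.0ms=42/5b +285.714ms=3/10b
15) 8285.714ms=87/10b +285.714ms=3/10b
Σ=9b of 9 (63bpm 3/4) — PASS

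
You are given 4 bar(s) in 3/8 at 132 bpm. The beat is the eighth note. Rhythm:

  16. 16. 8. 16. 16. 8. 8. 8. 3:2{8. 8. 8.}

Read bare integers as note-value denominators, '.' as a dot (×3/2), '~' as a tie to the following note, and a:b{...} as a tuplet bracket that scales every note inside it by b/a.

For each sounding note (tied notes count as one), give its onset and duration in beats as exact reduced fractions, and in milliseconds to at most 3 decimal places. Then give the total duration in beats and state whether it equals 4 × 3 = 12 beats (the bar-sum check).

1) 0.0ms=0b +340.909ms=3/4b
2) 340.909ms=3/4b +340.909ms=3/4b
3) 681.818ms=3/2b +681.818ms=3/2b
4) 1363.636ms=3b +340.909ms=3/4b
5) 1704.545ms=15/4b +340.909ms=3/4b
6) 2045.455ms=9/2b +681.818ms=3/2b
7) 2727.273ms=6b +681.818ms=3/2b
8) 3409.091ms=15/2b +681.818ms=3/2b
9) 4090.909ms=9b +454.545ms=1b
10) 4545.455ms=10b +454.545ms=1b
11) 5000.0ms=11b +454.545ms=1b
Σ=12b of 12 (132bpm 3/8) — PASS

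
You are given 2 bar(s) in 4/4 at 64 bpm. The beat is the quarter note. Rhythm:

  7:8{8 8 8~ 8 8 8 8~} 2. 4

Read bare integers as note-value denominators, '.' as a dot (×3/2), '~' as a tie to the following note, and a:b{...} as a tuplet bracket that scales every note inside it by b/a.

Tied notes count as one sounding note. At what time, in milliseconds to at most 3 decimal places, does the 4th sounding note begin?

note 4 onset = 16/7b = 2142.857ms

1. 0.0ms @ 0 + 535.714ms (4/7)
2. 535.714ms @ 4/7 + 535.714ms (4/7)
3. 1071.429ms @ 8/7 + 1071.429ms (8/7)
4. 2142.857ms @ 16/7 + 535.714ms (4/7)
5. 2678.571ms @ 20/7 + 535.714ms (4/7)
6. 3214.286ms @ 24/7 + 3348.214ms (25/7)
7. 6562.5ms @ 7 + 937.5ms (1)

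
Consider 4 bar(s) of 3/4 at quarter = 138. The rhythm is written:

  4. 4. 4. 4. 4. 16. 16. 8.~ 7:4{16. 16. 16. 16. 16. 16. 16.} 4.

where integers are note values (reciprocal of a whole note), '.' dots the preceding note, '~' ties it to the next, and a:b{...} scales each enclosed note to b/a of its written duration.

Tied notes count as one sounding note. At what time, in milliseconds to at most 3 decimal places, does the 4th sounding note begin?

note 4 onset = 9/2b = 1956.522ms

1. 0.0ms @ 0 + 652.174ms (3/2)
2. 652.174ms @ 3/2 + 652.174ms (3/2)
3. 1304.348ms @ 3 + 652.174ms (3/2)
4. 1956.522ms @ 9/2 + 652.174ms (3/2)
5. 2608.696ms @ 6 + 652.174ms (3/2)
6. 3260.87ms @ 15/2 + 163.043ms (3/8)
7. 3423.913ms @ 63/8 + 163.043ms (3/8)
8. 3586.957ms @ 33/4 + 419.255ms (27/28)
9. 4006.211ms @ 129/14 + 93.168ms (3/14)
10. 4099.379ms @ 66/7 + 93.168ms (3/14)
11. 4192.547ms @ 135/14 + 93.168ms (3/14)
12. 4285.714ms @ 69/7 + 93.168ms (3/14)
13. 4378.882ms @ 141/14 + 93.168ms (3/14)
14. 4472.05ms @ 72/7 + 93.168ms (3/14)
15. 4565.217ms @ 21/2 + 652.174ms (3/2)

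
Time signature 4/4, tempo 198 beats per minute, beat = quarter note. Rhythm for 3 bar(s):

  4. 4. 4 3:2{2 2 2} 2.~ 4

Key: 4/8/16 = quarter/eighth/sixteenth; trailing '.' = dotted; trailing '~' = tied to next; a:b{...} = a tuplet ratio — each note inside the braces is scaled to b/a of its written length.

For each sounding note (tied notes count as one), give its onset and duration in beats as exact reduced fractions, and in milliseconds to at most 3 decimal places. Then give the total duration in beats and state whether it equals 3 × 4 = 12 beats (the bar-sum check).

1) 0.0ms=0b +454.545ms=3/2b
2) 454.545ms=3/2b +454.545ms=3/2b
3) 909.091ms=3b +303.03ms=1b
4) 1212.121ms=4b +404.04ms=4/3b
5) 1616.162ms=16/3b +404.04ms=4/3b
6) 2020.202ms=20/3b +404.04ms=4/3b
7) 2424.242ms=8b +1212.121ms=4b
Σ=12b of 12 (198bpm 4/4) — PASS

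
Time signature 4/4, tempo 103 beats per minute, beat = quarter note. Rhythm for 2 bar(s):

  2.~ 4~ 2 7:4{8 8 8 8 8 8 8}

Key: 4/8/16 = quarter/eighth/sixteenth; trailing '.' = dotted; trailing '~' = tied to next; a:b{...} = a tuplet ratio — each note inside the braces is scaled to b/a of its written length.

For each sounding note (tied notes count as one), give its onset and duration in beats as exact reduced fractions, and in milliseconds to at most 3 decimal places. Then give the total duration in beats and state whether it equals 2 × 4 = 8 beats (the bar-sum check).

1) 0.0ms=0b +3495.146ms=6b
2) 3495.146ms=6b +166.436ms=2/7b
3) 3661.581ms=44/7b +166.436ms=2/7b
4) 3828.017ms=46/7b +166.436ms=2/7b
5) 3994.452ms=48/7b +166.436ms=2/7b
6) 4160.888ms=50/7b +166.436ms=2/7b
7) 4327.323ms=52/7b +166.436ms=2/7b
8) 4493.759ms=54/7b +166.436ms=2/7b
Σ=8b of 8 (103bpm 4/4) — PASS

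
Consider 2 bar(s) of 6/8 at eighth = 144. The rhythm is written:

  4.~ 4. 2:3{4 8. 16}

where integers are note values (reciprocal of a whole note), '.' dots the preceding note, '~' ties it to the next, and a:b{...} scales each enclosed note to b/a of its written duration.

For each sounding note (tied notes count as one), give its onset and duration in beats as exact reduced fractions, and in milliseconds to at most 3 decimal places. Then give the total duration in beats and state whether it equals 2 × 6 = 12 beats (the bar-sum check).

1) 0.0ms=0b +2500.0ms=6b
2) 2500.0ms=6b +1250.0ms=3b
3) 3750.0ms=9b +937.5ms=9/4b
4) 4687.5ms=45/4b +312.5ms=3/4b
Σ=12b of 12 (144bpm 6/8) — PASS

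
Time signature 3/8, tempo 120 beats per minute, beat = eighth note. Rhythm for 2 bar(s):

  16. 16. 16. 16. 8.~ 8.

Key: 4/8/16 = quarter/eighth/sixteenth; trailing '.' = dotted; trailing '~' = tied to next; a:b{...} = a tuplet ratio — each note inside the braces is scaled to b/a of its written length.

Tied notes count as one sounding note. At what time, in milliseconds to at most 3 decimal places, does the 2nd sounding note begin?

note 2 onset = 3/4b = 375.0ms

1. 0.0ms @ 0 + 375.0ms (3/4)
2. 375.0ms @ 3/4 + 375.0ms (3/4)
3. 750.0ms @ 3/2 + 375.0ms (3/4)
4. 1125.0ms @ 9/4 + 375.0ms (3/4)
5. 1500.0ms @ 3 + 1500.0ms (3)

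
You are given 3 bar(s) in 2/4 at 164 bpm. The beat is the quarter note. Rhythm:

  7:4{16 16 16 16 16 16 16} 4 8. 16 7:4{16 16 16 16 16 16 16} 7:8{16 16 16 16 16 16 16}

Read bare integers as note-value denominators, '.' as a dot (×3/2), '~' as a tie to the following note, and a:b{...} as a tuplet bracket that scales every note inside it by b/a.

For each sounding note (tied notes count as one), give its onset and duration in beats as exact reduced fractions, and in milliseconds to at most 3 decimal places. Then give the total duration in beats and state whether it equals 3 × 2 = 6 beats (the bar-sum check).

1) 0.0ms=0b +52.265ms=1/7b
2) 52.265ms=1/7b +52.265ms=1/7b
3) 104.53ms=2/7b +52.265ms=1/7b
4) 156.794ms=3/7b +52.265ms=1/7b
5) 209.059ms=4/7b +52.265ms=1/7b
6) 261.324ms=5/7b +52.265ms=1/7b
7) 313.589ms=6/7b +52.265ms=1/7b
8) 365.854ms=1b +365.854ms=1b
9) 731.707ms=2b +274.39ms=3/4b
10) 1006.098ms=11/4b +91.463ms=1/4b
11) 1097.561ms=3b +52.265ms=1/7b
12) 1149.826ms=22/7b +52.265ms=1/7b
13) 1202.091ms=23/7b +52.265ms=1/7b
14) 1254.355ms=24/7b +52.265ms=1/7b
15) 1306.62ms=25/7b +52.265ms=1/7b
16) 1358.885ms=26/7b +52.265ms=1/7b
17) 1411.15ms=27/7b +52.265ms=1/7b
18) 1463.415ms=4b +104.53ms=2/7b
19) 1567.944ms=30/7b +104.53ms=2/7b
20) 1672.474ms=32/7b +104.53ms=2/7b
21) 1777.003ms=34/7b +104.53ms=2/7b
22) 1881.533ms=36/7b +104.53ms=2/7b
23) 1986.063ms=38/7b +104.53ms=2/7b
24) 2090.592ms=40/7b +104.53ms=2/7b
Σ=6b of 6 (164bpm 2/4) — PASS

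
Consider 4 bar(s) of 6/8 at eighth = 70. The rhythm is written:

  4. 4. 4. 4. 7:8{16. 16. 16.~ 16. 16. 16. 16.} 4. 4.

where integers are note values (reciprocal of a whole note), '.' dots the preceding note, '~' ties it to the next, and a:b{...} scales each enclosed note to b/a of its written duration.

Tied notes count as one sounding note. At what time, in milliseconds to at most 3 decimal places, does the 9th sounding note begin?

1. 0.0ms @ 0 + 2571.429ms (3)
2. 2571.429ms @ 3 + 2571.429ms (3)
3. 5142.857ms @ 6 + 2571.429ms (3)
4. 7714.286ms @ 9 + 2571.429ms (3)
5. 10285.714ms @ 12 + 734.694ms (6/7)
6. 11020.408ms @ 90/7 + 734.694ms (6/7)
7. 11755.102ms @ 96/7 + 1469.388ms (12/7)
8. 13224.49ms @ 108/7 + 734.694ms (6/7)
9. 13959.184ms @ 114/7 + 734.694ms (6/7)
10. 14693.878ms @ 120/7 + 734.694ms (6/7)
11. 15428.571ms @ 18 + 2571.429ms (3)
12. 18000.0ms @ 21 + 2571.429ms (3)

note 9 onset = 114/7b = 13959.184ms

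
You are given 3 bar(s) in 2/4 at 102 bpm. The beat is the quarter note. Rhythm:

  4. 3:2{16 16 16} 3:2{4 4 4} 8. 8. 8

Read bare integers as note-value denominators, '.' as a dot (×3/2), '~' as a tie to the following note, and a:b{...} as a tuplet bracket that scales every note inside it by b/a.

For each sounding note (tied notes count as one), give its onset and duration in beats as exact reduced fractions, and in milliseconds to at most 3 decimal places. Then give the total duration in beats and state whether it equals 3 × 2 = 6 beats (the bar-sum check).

1) 0.0ms=0b +882.353ms=3/2b
2) 882.353ms=3/2b +98.039ms=1/6b
3) 980.392ms=5/3b +98.039ms=1/6b
4) 1078.431ms=11/6b +98.039ms=1/6b
5) 1176.471ms=2b +392.157ms=2/3b
6) 1568.627ms=8/3b +392.157ms=2/3b
7) 1960.784ms=10/3b +392.157ms=2/3b
8) 2352.941ms=4b +441.176ms=3/4b
9) 2794.118ms=19/4b +441.176ms=3/4b
10) 3235.294ms=11/2b +294.118ms=1/2b
Σ=6b of 6 (102bpm 2/4) — PASS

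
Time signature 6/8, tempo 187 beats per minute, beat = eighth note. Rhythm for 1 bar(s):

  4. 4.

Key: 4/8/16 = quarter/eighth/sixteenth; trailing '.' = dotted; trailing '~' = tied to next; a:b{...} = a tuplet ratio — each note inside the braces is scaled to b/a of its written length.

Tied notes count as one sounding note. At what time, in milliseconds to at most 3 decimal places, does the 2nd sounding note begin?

note 2 onset = 3b = 962.567ms

1. 0.0ms @ 0 + 962.567ms (3)
2. 962.567ms @ 3 + 962.567ms (3)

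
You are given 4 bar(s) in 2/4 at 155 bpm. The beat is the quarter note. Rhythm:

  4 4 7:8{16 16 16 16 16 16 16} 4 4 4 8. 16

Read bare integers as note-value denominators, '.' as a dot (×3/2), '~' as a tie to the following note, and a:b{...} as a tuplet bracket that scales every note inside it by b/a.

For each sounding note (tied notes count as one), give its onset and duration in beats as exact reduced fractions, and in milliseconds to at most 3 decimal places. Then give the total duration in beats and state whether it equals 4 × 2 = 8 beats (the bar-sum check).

1) 0.0ms=0b +387.097ms=1b
2) 387.097ms=1b +387.097ms=1b
3) 774.194ms=2b +110.599ms=2/7b
4) 884.793ms=16/7b +110.599ms=2/7b
5) 995.392ms=18/7b +110.599ms=2/7b
6) 1105.991ms=20/7b +110.599ms=2/7b
7) 1216.59ms=22/7b +110.599ms=2/7b
8) 1327.189ms=24/7b +110.599ms=2/7b
9) 1437.788ms=26/7b +110.599ms=2/7b
10) 1548.387ms=4b +387.097ms=1b
11) 1935.484ms=5b +387.097ms=1b
12) 2322.581ms=6b +387.097ms=1b
13) 2709.677ms=7b +290.323ms=3/4b
14) 3000.0ms=31/4b +96.774ms=1/4b
Σ=8b of 8 (155bpm 2/4) — PASS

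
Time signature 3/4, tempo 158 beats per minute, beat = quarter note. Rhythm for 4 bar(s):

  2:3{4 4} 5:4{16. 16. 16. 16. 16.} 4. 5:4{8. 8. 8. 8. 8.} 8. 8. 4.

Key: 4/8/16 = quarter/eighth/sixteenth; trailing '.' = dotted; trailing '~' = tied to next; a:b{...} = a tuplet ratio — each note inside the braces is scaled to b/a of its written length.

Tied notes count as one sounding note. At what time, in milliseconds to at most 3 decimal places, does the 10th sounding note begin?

1. 0.0ms @ 0 + 569.62ms (3/2)
2. 569.62ms @ 3/2 + 569.62ms (3/2)
3. 1139.241ms @ 3 + 113.924ms (3/10)
4. 1253.165ms @ 33/10 + 113.924ms (3/10)
5. 1367.089ms @ 18/5 + 113.924ms (3/10)
6. 1481.013ms @ 39/10 + 113.924ms (3/10)
7. 1594.937ms @ 21/5 + 113.924ms (3/10)
8. 1708.861ms @ 9/2 + 569.62ms (3/2)
9. 2278.481ms @ 6 + 227.848ms (3/5)
10. 2506.329ms @ 33/5 + 227.848ms (3/5)
11. 2734.177ms @ 36/5 + 227.848ms (3/5)
12. 2962.025ms @ 39/5 + 227.848ms (3/5)
13. 3189.873ms @ 42/5 + 227.848ms (3/5)
14. 3417.722ms @ 9 + 284.81ms (3/4)
15. 3702.532ms @ 39/4 + 284.81ms (3/4)
16. 3987.342ms @ 21/2 + 569.62ms (3/2)

note 10 onset = 33/5b = 2506.329ms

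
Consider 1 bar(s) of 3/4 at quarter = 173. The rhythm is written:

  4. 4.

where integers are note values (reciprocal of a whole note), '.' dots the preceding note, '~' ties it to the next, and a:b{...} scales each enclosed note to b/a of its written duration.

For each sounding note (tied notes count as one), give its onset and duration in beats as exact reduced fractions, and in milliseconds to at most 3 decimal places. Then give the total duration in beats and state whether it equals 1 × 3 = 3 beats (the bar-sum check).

1) 0.0ms=0b +520.231ms=3/2b
2) 520.231ms=3/2b +520.231ms=3/2b
Σ=3b of 3 (173bpm 3/4) — PASS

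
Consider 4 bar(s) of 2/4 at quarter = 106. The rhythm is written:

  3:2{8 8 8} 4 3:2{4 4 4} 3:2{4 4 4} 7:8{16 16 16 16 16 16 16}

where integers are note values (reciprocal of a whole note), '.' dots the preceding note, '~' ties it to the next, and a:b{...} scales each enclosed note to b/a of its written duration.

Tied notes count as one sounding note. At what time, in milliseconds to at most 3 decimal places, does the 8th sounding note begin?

note 8 onset = 4b = 2264.151ms

1. 0.0ms @ 0 + 188.679ms (1/3)
2. 188.679ms @ 1/3 + 188.679ms (1/3)
3. 377.358ms @ 2/3 + 188.679ms (1/3)
4. 566.038ms @ 1 + 566.038ms (1)
5. 1132.075ms @ 2 + 377.358ms (2/3)
6. 1509.434ms @ 8/3 + 377.358ms (2/3)
7. 1886.792ms @ 10/3 + 377.358ms (2/3)
8. 2264.151ms @ 4 + 377.358ms (2/3)
9. 2641.509ms @ 14/3 + 377.358ms (2/3)
10. 3018.868ms @ 16/3 + 377.358ms (2/3)
11. 3396.226ms @ 6 + 161.725ms (2/7)
12. 3557.951ms @ 44/7 + 161.725ms (2/7)
13. 3719.677ms @ 46/7 + 161.725ms (2/7)
14. 3881.402ms @ 48/7 + 161.725ms (2/7)
15. 4043.127ms @ 50/7 + 161.725ms (2/7)
16. 4204.852ms @ 52/7 + 161.725ms (2/7)
17. 4366.577ms @ 54/7 + 161.725ms (2/7)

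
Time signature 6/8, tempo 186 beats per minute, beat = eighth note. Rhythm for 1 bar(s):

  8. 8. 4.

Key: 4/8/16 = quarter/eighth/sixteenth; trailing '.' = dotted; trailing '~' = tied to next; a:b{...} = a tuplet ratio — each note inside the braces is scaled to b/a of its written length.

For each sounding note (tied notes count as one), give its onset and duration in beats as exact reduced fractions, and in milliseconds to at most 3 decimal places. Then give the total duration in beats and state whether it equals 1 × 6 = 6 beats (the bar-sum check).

1) 0.0ms=0b +483.871ms=3/2b
2) 483.871ms=3/2b +483.871ms=3/2b
3) 967.742ms=3b +967.742ms=3b
Σ=6b of 6 (186bpm 6/8) — PASS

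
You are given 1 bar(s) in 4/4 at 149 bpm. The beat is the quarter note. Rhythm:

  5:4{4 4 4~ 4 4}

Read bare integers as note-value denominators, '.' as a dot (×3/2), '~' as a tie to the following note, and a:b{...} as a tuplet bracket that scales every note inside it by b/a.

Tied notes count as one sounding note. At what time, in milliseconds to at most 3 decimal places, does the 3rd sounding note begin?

note 3 onset = 8/5b = 644.295ms

1. 0.0ms @ 0 + 322.148ms (4/5)
2. 322.148ms @ 4/5 + 322.148ms (4/5)
3. 644.295ms @ 8/5 + 644.295ms (8/5)
4. 1288.591ms @ 16/5 + 322.148ms (4/5)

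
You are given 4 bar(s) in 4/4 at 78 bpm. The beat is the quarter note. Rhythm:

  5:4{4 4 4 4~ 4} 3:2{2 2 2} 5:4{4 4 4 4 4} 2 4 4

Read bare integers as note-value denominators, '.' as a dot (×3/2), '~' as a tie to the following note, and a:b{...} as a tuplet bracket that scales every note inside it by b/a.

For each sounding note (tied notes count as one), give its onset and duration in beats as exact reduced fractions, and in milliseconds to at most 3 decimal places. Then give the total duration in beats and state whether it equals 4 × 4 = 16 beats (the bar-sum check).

1) 0.0ms=0b +615.385ms=4/5b
2) 615.385ms=4/5b +615.385ms=4/5b
3) 1230.769ms=8/5b +615.385ms=4/5b
4) 1846.154ms=12/5b +1230.769ms=8/5b
5) 3076.923ms=4b +1025.641ms=4/3b
6) 4102.564ms=16/3b +1025.641ms=4/3b
7) 5128.205ms=20/3b +1025.641ms=4/3b
8) 6153.846ms=8b +615.385ms=4/5b
9) 6769.231ms=44/5b +615.385ms=4/5b
10) 7384.615ms=48/5b +615.385ms=4/5b
11) 8000.0ms=52/5b +615.385ms=4/5b
12) 8615.385ms=56/5b +615.385ms=4/5b
13) 9230.769ms=12b +1538.462ms=2b
14) 10769.231ms=14b +769.231ms=1b
15) 11538.462ms=15b +769.231ms=1b
Σ=16b of 16 (78bpm 4/4) — PASS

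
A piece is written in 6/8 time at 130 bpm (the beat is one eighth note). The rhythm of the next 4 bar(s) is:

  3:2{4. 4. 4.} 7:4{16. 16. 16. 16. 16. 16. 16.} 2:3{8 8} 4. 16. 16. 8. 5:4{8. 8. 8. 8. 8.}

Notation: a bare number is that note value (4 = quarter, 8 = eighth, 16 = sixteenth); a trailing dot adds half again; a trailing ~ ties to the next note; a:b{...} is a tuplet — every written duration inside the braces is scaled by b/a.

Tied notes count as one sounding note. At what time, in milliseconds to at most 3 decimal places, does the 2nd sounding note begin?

1. 0.0ms @ 0 + 923.077ms (2)
2. 923.077ms @ 2 + 923.077ms (2)
3. 1846.154ms @ 4 + 923.077ms (2)
4. 2769.231ms @ 6 + 197.802ms (3/7)
5. 2967.033ms @ 45/7 + 197.802ms (3/7)
6. 3164.835ms @ 48/7 + 197.802ms (3/7)
7. 3362.637ms @ 51/7 + 197.802ms (3/7)
8. 3560.44ms @ 54/7 + 197.802ms (3/7)
9. 3758.242ms @ 57/7 + 197.802ms (3/7)
10. 3956.044ms @ 60/7 + 197.802ms (3/7)
11. 4153.846ms @ 9 + 692.308ms (3/2)
12. 4846.154ms @ 21/2 + 692.308ms (3/2)
13. 5538.462ms @ 12 + 1384.615ms (3)
14. 6923.077ms @ 15 + 346.154ms (3/4)
15. 7269.231ms @ 63/4 + 346.154ms (3/4)
16. 7615.385ms @ 33/2 + 692.308ms (3/2)
17. 8307.692ms @ 18 + 553.846ms (6/5)
18. 8861.538ms @ 96/5 + 553.846ms (6/5)
19. 9415.385ms @ 102/5 + 553.846ms (6/5)
20. 9969.231ms @ 108/5 + 553.846ms (6/5)
21. 10523.077ms @ 114/5 + 553.846ms (6/5)

note 2 onset = 2b = 923.077ms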